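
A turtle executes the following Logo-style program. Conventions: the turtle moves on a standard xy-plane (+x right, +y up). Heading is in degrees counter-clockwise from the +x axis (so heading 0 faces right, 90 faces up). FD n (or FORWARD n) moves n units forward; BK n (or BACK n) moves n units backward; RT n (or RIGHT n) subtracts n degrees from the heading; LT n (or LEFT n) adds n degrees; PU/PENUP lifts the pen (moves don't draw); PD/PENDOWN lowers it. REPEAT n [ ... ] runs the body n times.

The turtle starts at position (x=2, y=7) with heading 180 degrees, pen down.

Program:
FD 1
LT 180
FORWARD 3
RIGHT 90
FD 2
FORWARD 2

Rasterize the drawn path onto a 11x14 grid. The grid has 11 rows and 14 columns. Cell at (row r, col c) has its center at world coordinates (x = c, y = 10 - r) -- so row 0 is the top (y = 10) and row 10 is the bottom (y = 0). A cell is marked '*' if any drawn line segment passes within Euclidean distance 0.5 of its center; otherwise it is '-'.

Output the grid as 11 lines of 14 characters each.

Segment 0: (2,7) -> (1,7)
Segment 1: (1,7) -> (4,7)
Segment 2: (4,7) -> (4,5)
Segment 3: (4,5) -> (4,3)

Answer: --------------
--------------
--------------
-****---------
----*---------
----*---------
----*---------
----*---------
--------------
--------------
--------------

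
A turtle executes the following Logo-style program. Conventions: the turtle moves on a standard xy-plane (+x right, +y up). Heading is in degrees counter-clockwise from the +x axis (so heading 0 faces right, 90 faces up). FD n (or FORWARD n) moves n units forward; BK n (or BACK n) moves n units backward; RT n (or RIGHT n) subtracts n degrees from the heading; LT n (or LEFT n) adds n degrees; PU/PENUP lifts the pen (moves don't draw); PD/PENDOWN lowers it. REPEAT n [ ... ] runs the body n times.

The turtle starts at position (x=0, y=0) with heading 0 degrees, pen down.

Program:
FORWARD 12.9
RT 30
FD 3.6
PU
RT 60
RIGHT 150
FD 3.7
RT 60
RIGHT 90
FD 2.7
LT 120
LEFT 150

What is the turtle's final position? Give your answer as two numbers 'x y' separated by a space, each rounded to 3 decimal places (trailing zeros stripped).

Executing turtle program step by step:
Start: pos=(0,0), heading=0, pen down
FD 12.9: (0,0) -> (12.9,0) [heading=0, draw]
RT 30: heading 0 -> 330
FD 3.6: (12.9,0) -> (16.018,-1.8) [heading=330, draw]
PU: pen up
RT 60: heading 330 -> 270
RT 150: heading 270 -> 120
FD 3.7: (16.018,-1.8) -> (14.168,1.404) [heading=120, move]
RT 60: heading 120 -> 60
RT 90: heading 60 -> 330
FD 2.7: (14.168,1.404) -> (16.506,0.054) [heading=330, move]
LT 120: heading 330 -> 90
LT 150: heading 90 -> 240
Final: pos=(16.506,0.054), heading=240, 2 segment(s) drawn

Answer: 16.506 0.054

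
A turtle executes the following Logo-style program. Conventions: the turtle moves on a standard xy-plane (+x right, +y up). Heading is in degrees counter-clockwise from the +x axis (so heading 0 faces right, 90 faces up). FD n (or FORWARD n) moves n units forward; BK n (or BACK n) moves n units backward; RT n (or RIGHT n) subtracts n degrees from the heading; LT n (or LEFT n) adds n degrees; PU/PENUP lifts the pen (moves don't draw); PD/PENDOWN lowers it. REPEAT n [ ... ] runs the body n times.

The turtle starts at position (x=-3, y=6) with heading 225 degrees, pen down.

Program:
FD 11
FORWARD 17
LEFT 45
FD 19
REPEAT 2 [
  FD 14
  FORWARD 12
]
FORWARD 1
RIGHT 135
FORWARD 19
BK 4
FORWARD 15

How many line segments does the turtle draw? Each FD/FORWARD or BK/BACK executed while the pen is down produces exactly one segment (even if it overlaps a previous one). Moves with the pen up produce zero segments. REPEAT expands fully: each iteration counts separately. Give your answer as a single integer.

Answer: 11

Derivation:
Executing turtle program step by step:
Start: pos=(-3,6), heading=225, pen down
FD 11: (-3,6) -> (-10.778,-1.778) [heading=225, draw]
FD 17: (-10.778,-1.778) -> (-22.799,-13.799) [heading=225, draw]
LT 45: heading 225 -> 270
FD 19: (-22.799,-13.799) -> (-22.799,-32.799) [heading=270, draw]
REPEAT 2 [
  -- iteration 1/2 --
  FD 14: (-22.799,-32.799) -> (-22.799,-46.799) [heading=270, draw]
  FD 12: (-22.799,-46.799) -> (-22.799,-58.799) [heading=270, draw]
  -- iteration 2/2 --
  FD 14: (-22.799,-58.799) -> (-22.799,-72.799) [heading=270, draw]
  FD 12: (-22.799,-72.799) -> (-22.799,-84.799) [heading=270, draw]
]
FD 1: (-22.799,-84.799) -> (-22.799,-85.799) [heading=270, draw]
RT 135: heading 270 -> 135
FD 19: (-22.799,-85.799) -> (-36.234,-72.364) [heading=135, draw]
BK 4: (-36.234,-72.364) -> (-33.406,-75.192) [heading=135, draw]
FD 15: (-33.406,-75.192) -> (-44.012,-64.586) [heading=135, draw]
Final: pos=(-44.012,-64.586), heading=135, 11 segment(s) drawn
Segments drawn: 11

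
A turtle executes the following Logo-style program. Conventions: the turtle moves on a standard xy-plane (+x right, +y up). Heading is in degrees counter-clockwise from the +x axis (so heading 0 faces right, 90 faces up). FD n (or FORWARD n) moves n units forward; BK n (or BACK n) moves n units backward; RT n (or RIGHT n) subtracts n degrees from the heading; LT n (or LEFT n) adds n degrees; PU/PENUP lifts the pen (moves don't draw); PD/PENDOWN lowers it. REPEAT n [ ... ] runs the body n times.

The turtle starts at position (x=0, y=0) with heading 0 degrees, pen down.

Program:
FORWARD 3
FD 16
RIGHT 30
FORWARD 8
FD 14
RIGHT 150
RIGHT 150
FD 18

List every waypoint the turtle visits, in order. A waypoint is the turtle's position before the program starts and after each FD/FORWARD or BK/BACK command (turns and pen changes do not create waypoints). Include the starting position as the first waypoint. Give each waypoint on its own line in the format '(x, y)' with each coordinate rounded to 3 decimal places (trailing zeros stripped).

Answer: (0, 0)
(3, 0)
(19, 0)
(25.928, -4)
(38.053, -11)
(53.641, -2)

Derivation:
Executing turtle program step by step:
Start: pos=(0,0), heading=0, pen down
FD 3: (0,0) -> (3,0) [heading=0, draw]
FD 16: (3,0) -> (19,0) [heading=0, draw]
RT 30: heading 0 -> 330
FD 8: (19,0) -> (25.928,-4) [heading=330, draw]
FD 14: (25.928,-4) -> (38.053,-11) [heading=330, draw]
RT 150: heading 330 -> 180
RT 150: heading 180 -> 30
FD 18: (38.053,-11) -> (53.641,-2) [heading=30, draw]
Final: pos=(53.641,-2), heading=30, 5 segment(s) drawn
Waypoints (6 total):
(0, 0)
(3, 0)
(19, 0)
(25.928, -4)
(38.053, -11)
(53.641, -2)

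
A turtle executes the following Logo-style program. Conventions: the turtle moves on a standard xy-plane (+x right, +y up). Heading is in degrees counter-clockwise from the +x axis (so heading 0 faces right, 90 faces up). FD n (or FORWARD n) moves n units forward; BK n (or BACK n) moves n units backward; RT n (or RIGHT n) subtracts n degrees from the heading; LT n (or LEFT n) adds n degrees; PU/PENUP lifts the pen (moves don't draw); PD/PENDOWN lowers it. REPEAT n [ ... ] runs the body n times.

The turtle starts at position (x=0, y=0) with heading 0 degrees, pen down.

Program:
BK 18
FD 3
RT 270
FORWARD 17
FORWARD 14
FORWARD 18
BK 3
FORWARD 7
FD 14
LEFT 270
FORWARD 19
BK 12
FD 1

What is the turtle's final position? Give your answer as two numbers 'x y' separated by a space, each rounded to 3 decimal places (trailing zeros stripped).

Executing turtle program step by step:
Start: pos=(0,0), heading=0, pen down
BK 18: (0,0) -> (-18,0) [heading=0, draw]
FD 3: (-18,0) -> (-15,0) [heading=0, draw]
RT 270: heading 0 -> 90
FD 17: (-15,0) -> (-15,17) [heading=90, draw]
FD 14: (-15,17) -> (-15,31) [heading=90, draw]
FD 18: (-15,31) -> (-15,49) [heading=90, draw]
BK 3: (-15,49) -> (-15,46) [heading=90, draw]
FD 7: (-15,46) -> (-15,53) [heading=90, draw]
FD 14: (-15,53) -> (-15,67) [heading=90, draw]
LT 270: heading 90 -> 0
FD 19: (-15,67) -> (4,67) [heading=0, draw]
BK 12: (4,67) -> (-8,67) [heading=0, draw]
FD 1: (-8,67) -> (-7,67) [heading=0, draw]
Final: pos=(-7,67), heading=0, 11 segment(s) drawn

Answer: -7 67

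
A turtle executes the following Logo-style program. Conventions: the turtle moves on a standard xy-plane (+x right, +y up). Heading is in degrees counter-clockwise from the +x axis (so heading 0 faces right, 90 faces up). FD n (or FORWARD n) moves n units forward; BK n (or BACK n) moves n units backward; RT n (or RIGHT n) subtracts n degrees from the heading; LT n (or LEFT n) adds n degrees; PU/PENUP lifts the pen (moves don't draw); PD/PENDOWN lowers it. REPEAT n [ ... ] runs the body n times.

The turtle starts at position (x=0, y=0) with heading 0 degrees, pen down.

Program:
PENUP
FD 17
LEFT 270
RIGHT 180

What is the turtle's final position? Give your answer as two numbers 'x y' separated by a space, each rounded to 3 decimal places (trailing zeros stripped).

Executing turtle program step by step:
Start: pos=(0,0), heading=0, pen down
PU: pen up
FD 17: (0,0) -> (17,0) [heading=0, move]
LT 270: heading 0 -> 270
RT 180: heading 270 -> 90
Final: pos=(17,0), heading=90, 0 segment(s) drawn

Answer: 17 0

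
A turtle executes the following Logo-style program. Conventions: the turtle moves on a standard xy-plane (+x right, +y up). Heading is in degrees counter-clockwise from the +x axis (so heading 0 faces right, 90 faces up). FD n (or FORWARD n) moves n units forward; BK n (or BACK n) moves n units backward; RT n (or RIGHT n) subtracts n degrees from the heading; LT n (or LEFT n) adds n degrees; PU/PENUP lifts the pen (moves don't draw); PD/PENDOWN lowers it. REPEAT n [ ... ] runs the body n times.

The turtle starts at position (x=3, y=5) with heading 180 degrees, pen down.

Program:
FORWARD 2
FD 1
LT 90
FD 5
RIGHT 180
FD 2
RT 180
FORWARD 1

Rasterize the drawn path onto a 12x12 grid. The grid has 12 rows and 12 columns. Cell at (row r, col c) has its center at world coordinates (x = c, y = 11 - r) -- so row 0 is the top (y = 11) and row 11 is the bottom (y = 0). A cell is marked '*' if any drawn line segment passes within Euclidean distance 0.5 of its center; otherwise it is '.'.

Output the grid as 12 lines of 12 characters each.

Answer: ............
............
............
............
............
............
****........
*...........
*...........
*...........
*...........
*...........

Derivation:
Segment 0: (3,5) -> (1,5)
Segment 1: (1,5) -> (0,5)
Segment 2: (0,5) -> (-0,0)
Segment 3: (-0,0) -> (-0,2)
Segment 4: (-0,2) -> (-0,1)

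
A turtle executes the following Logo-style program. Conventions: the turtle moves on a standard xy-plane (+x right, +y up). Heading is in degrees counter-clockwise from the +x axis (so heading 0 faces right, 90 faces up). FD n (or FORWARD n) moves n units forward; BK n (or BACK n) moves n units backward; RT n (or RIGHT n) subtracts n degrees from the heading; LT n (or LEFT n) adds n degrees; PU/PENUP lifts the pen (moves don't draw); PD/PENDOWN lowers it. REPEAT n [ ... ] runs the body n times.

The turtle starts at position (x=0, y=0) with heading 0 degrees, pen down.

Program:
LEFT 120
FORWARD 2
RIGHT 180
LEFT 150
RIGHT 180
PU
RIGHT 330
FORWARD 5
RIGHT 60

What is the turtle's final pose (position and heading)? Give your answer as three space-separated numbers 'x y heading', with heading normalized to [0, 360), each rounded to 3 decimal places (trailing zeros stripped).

Answer: 1.5 -2.598 240

Derivation:
Executing turtle program step by step:
Start: pos=(0,0), heading=0, pen down
LT 120: heading 0 -> 120
FD 2: (0,0) -> (-1,1.732) [heading=120, draw]
RT 180: heading 120 -> 300
LT 150: heading 300 -> 90
RT 180: heading 90 -> 270
PU: pen up
RT 330: heading 270 -> 300
FD 5: (-1,1.732) -> (1.5,-2.598) [heading=300, move]
RT 60: heading 300 -> 240
Final: pos=(1.5,-2.598), heading=240, 1 segment(s) drawn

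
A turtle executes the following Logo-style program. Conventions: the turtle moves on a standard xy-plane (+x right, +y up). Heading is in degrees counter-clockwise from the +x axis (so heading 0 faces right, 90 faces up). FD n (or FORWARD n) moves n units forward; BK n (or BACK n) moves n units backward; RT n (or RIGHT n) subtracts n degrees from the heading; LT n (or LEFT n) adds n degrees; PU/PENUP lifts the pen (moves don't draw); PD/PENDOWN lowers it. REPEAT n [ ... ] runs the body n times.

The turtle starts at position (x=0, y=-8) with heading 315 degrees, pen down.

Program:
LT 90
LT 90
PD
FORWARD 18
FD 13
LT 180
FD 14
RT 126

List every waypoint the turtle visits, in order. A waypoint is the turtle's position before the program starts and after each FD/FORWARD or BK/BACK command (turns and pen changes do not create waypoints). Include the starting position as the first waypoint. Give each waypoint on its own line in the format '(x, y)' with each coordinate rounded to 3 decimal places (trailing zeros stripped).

Answer: (0, -8)
(-12.728, 4.728)
(-21.92, 13.92)
(-12.021, 4.021)

Derivation:
Executing turtle program step by step:
Start: pos=(0,-8), heading=315, pen down
LT 90: heading 315 -> 45
LT 90: heading 45 -> 135
PD: pen down
FD 18: (0,-8) -> (-12.728,4.728) [heading=135, draw]
FD 13: (-12.728,4.728) -> (-21.92,13.92) [heading=135, draw]
LT 180: heading 135 -> 315
FD 14: (-21.92,13.92) -> (-12.021,4.021) [heading=315, draw]
RT 126: heading 315 -> 189
Final: pos=(-12.021,4.021), heading=189, 3 segment(s) drawn
Waypoints (4 total):
(0, -8)
(-12.728, 4.728)
(-21.92, 13.92)
(-12.021, 4.021)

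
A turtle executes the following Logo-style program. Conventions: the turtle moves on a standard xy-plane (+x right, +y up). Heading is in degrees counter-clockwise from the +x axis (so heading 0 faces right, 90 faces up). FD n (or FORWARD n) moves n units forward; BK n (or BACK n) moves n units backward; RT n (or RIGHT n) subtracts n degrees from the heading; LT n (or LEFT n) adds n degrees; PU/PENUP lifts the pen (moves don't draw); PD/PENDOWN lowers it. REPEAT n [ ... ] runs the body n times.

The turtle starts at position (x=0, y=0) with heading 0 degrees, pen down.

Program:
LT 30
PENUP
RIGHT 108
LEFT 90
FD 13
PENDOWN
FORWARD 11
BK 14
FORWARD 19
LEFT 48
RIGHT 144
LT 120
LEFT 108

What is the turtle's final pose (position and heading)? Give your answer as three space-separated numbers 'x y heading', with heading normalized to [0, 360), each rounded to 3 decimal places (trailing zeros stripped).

Answer: 28.366 6.029 144

Derivation:
Executing turtle program step by step:
Start: pos=(0,0), heading=0, pen down
LT 30: heading 0 -> 30
PU: pen up
RT 108: heading 30 -> 282
LT 90: heading 282 -> 12
FD 13: (0,0) -> (12.716,2.703) [heading=12, move]
PD: pen down
FD 11: (12.716,2.703) -> (23.476,4.99) [heading=12, draw]
BK 14: (23.476,4.99) -> (9.781,2.079) [heading=12, draw]
FD 19: (9.781,2.079) -> (28.366,6.029) [heading=12, draw]
LT 48: heading 12 -> 60
RT 144: heading 60 -> 276
LT 120: heading 276 -> 36
LT 108: heading 36 -> 144
Final: pos=(28.366,6.029), heading=144, 3 segment(s) drawn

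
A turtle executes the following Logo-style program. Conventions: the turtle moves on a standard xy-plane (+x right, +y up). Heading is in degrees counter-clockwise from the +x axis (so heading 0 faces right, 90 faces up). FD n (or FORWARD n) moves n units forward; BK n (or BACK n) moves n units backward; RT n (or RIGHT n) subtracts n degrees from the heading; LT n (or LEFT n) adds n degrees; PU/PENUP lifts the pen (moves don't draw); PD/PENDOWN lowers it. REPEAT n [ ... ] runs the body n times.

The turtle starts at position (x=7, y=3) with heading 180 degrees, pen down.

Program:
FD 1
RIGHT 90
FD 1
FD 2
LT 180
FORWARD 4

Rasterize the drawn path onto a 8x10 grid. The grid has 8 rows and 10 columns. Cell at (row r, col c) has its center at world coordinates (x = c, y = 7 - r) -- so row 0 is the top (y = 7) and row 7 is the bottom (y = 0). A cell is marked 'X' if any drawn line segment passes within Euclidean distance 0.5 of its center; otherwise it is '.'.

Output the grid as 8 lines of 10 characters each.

Segment 0: (7,3) -> (6,3)
Segment 1: (6,3) -> (6,4)
Segment 2: (6,4) -> (6,6)
Segment 3: (6,6) -> (6,2)

Answer: ..........
......X...
......X...
......X...
......XX..
......X...
..........
..........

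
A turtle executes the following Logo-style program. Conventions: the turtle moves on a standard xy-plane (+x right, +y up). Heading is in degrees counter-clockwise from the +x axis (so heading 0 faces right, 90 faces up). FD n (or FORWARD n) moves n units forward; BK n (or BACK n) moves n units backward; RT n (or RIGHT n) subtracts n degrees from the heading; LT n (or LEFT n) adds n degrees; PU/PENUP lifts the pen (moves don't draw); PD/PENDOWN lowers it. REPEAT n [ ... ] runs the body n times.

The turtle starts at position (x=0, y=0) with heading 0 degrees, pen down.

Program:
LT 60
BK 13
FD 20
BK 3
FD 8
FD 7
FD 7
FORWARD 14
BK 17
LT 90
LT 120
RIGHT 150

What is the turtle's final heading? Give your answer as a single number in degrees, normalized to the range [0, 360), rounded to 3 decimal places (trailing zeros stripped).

Executing turtle program step by step:
Start: pos=(0,0), heading=0, pen down
LT 60: heading 0 -> 60
BK 13: (0,0) -> (-6.5,-11.258) [heading=60, draw]
FD 20: (-6.5,-11.258) -> (3.5,6.062) [heading=60, draw]
BK 3: (3.5,6.062) -> (2,3.464) [heading=60, draw]
FD 8: (2,3.464) -> (6,10.392) [heading=60, draw]
FD 7: (6,10.392) -> (9.5,16.454) [heading=60, draw]
FD 7: (9.5,16.454) -> (13,22.517) [heading=60, draw]
FD 14: (13,22.517) -> (20,34.641) [heading=60, draw]
BK 17: (20,34.641) -> (11.5,19.919) [heading=60, draw]
LT 90: heading 60 -> 150
LT 120: heading 150 -> 270
RT 150: heading 270 -> 120
Final: pos=(11.5,19.919), heading=120, 8 segment(s) drawn

Answer: 120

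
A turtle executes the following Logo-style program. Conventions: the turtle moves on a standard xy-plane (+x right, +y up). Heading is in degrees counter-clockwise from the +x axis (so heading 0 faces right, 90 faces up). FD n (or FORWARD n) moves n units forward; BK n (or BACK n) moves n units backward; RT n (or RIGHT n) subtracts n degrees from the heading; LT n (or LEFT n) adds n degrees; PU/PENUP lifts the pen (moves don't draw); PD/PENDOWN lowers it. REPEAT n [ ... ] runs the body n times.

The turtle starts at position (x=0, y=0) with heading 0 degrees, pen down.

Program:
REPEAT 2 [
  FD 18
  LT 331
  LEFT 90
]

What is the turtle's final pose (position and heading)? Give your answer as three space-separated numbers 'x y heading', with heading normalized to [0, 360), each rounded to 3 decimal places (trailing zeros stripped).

Answer: 26.727 15.743 122

Derivation:
Executing turtle program step by step:
Start: pos=(0,0), heading=0, pen down
REPEAT 2 [
  -- iteration 1/2 --
  FD 18: (0,0) -> (18,0) [heading=0, draw]
  LT 331: heading 0 -> 331
  LT 90: heading 331 -> 61
  -- iteration 2/2 --
  FD 18: (18,0) -> (26.727,15.743) [heading=61, draw]
  LT 331: heading 61 -> 32
  LT 90: heading 32 -> 122
]
Final: pos=(26.727,15.743), heading=122, 2 segment(s) drawn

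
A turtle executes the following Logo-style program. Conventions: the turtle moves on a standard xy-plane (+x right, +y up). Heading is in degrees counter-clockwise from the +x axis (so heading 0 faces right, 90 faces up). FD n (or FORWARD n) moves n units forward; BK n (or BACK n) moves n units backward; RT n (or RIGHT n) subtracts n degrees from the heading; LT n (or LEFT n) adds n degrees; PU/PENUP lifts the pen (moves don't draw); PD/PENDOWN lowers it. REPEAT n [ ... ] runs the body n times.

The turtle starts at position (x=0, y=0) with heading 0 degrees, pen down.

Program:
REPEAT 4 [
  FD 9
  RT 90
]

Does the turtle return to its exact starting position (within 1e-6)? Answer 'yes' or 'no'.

Executing turtle program step by step:
Start: pos=(0,0), heading=0, pen down
REPEAT 4 [
  -- iteration 1/4 --
  FD 9: (0,0) -> (9,0) [heading=0, draw]
  RT 90: heading 0 -> 270
  -- iteration 2/4 --
  FD 9: (9,0) -> (9,-9) [heading=270, draw]
  RT 90: heading 270 -> 180
  -- iteration 3/4 --
  FD 9: (9,-9) -> (0,-9) [heading=180, draw]
  RT 90: heading 180 -> 90
  -- iteration 4/4 --
  FD 9: (0,-9) -> (0,0) [heading=90, draw]
  RT 90: heading 90 -> 0
]
Final: pos=(0,0), heading=0, 4 segment(s) drawn

Start position: (0, 0)
Final position: (0, 0)
Distance = 0; < 1e-6 -> CLOSED

Answer: yes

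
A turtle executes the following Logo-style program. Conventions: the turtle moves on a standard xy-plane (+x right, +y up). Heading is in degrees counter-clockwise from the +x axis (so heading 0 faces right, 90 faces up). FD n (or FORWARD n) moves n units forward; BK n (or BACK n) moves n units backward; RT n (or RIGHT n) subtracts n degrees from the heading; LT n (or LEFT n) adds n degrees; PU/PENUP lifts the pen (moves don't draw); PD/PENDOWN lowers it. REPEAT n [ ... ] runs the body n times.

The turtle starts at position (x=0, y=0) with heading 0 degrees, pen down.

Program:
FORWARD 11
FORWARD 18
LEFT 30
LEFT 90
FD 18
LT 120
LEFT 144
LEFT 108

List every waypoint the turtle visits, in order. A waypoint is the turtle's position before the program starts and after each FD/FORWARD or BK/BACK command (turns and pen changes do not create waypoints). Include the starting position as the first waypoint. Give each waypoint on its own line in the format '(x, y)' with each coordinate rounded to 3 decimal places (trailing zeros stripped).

Executing turtle program step by step:
Start: pos=(0,0), heading=0, pen down
FD 11: (0,0) -> (11,0) [heading=0, draw]
FD 18: (11,0) -> (29,0) [heading=0, draw]
LT 30: heading 0 -> 30
LT 90: heading 30 -> 120
FD 18: (29,0) -> (20,15.588) [heading=120, draw]
LT 120: heading 120 -> 240
LT 144: heading 240 -> 24
LT 108: heading 24 -> 132
Final: pos=(20,15.588), heading=132, 3 segment(s) drawn
Waypoints (4 total):
(0, 0)
(11, 0)
(29, 0)
(20, 15.588)

Answer: (0, 0)
(11, 0)
(29, 0)
(20, 15.588)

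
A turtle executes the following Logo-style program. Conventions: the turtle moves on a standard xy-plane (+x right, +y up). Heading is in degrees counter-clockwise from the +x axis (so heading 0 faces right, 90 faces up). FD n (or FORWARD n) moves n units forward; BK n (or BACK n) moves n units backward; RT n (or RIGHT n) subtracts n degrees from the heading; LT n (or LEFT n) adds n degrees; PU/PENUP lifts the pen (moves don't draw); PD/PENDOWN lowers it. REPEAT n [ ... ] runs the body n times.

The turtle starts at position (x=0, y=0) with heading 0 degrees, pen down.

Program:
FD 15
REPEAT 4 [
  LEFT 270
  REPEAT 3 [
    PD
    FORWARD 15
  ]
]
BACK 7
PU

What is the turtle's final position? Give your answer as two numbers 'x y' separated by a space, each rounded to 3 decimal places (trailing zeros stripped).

Executing turtle program step by step:
Start: pos=(0,0), heading=0, pen down
FD 15: (0,0) -> (15,0) [heading=0, draw]
REPEAT 4 [
  -- iteration 1/4 --
  LT 270: heading 0 -> 270
  REPEAT 3 [
    -- iteration 1/3 --
    PD: pen down
    FD 15: (15,0) -> (15,-15) [heading=270, draw]
    -- iteration 2/3 --
    PD: pen down
    FD 15: (15,-15) -> (15,-30) [heading=270, draw]
    -- iteration 3/3 --
    PD: pen down
    FD 15: (15,-30) -> (15,-45) [heading=270, draw]
  ]
  -- iteration 2/4 --
  LT 270: heading 270 -> 180
  REPEAT 3 [
    -- iteration 1/3 --
    PD: pen down
    FD 15: (15,-45) -> (0,-45) [heading=180, draw]
    -- iteration 2/3 --
    PD: pen down
    FD 15: (0,-45) -> (-15,-45) [heading=180, draw]
    -- iteration 3/3 --
    PD: pen down
    FD 15: (-15,-45) -> (-30,-45) [heading=180, draw]
  ]
  -- iteration 3/4 --
  LT 270: heading 180 -> 90
  REPEAT 3 [
    -- iteration 1/3 --
    PD: pen down
    FD 15: (-30,-45) -> (-30,-30) [heading=90, draw]
    -- iteration 2/3 --
    PD: pen down
    FD 15: (-30,-30) -> (-30,-15) [heading=90, draw]
    -- iteration 3/3 --
    PD: pen down
    FD 15: (-30,-15) -> (-30,0) [heading=90, draw]
  ]
  -- iteration 4/4 --
  LT 270: heading 90 -> 0
  REPEAT 3 [
    -- iteration 1/3 --
    PD: pen down
    FD 15: (-30,0) -> (-15,0) [heading=0, draw]
    -- iteration 2/3 --
    PD: pen down
    FD 15: (-15,0) -> (0,0) [heading=0, draw]
    -- iteration 3/3 --
    PD: pen down
    FD 15: (0,0) -> (15,0) [heading=0, draw]
  ]
]
BK 7: (15,0) -> (8,0) [heading=0, draw]
PU: pen up
Final: pos=(8,0), heading=0, 14 segment(s) drawn

Answer: 8 0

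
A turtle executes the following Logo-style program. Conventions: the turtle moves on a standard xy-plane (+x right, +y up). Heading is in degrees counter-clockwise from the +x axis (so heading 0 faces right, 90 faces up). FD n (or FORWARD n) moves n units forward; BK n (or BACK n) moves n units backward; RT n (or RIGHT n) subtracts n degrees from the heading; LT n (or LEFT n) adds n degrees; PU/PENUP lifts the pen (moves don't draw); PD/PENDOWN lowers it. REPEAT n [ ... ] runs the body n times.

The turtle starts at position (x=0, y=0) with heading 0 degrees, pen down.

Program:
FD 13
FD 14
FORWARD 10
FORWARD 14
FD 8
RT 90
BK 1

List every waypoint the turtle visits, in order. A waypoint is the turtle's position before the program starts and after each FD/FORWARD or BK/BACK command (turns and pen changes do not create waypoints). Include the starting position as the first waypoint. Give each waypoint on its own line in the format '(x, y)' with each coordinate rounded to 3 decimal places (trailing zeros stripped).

Answer: (0, 0)
(13, 0)
(27, 0)
(37, 0)
(51, 0)
(59, 0)
(59, 1)

Derivation:
Executing turtle program step by step:
Start: pos=(0,0), heading=0, pen down
FD 13: (0,0) -> (13,0) [heading=0, draw]
FD 14: (13,0) -> (27,0) [heading=0, draw]
FD 10: (27,0) -> (37,0) [heading=0, draw]
FD 14: (37,0) -> (51,0) [heading=0, draw]
FD 8: (51,0) -> (59,0) [heading=0, draw]
RT 90: heading 0 -> 270
BK 1: (59,0) -> (59,1) [heading=270, draw]
Final: pos=(59,1), heading=270, 6 segment(s) drawn
Waypoints (7 total):
(0, 0)
(13, 0)
(27, 0)
(37, 0)
(51, 0)
(59, 0)
(59, 1)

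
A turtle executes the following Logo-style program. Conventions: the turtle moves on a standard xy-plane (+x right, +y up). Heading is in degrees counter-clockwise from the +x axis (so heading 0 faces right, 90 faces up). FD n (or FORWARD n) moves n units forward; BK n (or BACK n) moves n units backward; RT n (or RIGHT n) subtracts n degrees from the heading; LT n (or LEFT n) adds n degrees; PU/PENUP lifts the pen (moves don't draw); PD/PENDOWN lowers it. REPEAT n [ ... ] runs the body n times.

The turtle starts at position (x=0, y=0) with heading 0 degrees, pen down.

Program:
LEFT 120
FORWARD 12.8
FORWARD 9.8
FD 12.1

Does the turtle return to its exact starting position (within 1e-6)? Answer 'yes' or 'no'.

Executing turtle program step by step:
Start: pos=(0,0), heading=0, pen down
LT 120: heading 0 -> 120
FD 12.8: (0,0) -> (-6.4,11.085) [heading=120, draw]
FD 9.8: (-6.4,11.085) -> (-11.3,19.572) [heading=120, draw]
FD 12.1: (-11.3,19.572) -> (-17.35,30.051) [heading=120, draw]
Final: pos=(-17.35,30.051), heading=120, 3 segment(s) drawn

Start position: (0, 0)
Final position: (-17.35, 30.051)
Distance = 34.7; >= 1e-6 -> NOT closed

Answer: no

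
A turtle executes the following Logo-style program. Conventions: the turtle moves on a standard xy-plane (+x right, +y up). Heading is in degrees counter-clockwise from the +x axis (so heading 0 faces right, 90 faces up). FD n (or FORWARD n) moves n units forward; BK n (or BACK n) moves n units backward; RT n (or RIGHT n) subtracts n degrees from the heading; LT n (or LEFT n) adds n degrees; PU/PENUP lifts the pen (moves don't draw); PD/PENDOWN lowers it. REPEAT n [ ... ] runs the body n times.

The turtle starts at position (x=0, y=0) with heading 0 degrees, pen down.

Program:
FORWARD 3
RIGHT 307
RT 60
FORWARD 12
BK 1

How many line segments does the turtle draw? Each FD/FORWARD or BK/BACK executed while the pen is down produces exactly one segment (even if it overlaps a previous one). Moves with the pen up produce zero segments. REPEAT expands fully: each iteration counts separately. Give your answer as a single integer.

Executing turtle program step by step:
Start: pos=(0,0), heading=0, pen down
FD 3: (0,0) -> (3,0) [heading=0, draw]
RT 307: heading 0 -> 53
RT 60: heading 53 -> 353
FD 12: (3,0) -> (14.911,-1.462) [heading=353, draw]
BK 1: (14.911,-1.462) -> (13.918,-1.341) [heading=353, draw]
Final: pos=(13.918,-1.341), heading=353, 3 segment(s) drawn
Segments drawn: 3

Answer: 3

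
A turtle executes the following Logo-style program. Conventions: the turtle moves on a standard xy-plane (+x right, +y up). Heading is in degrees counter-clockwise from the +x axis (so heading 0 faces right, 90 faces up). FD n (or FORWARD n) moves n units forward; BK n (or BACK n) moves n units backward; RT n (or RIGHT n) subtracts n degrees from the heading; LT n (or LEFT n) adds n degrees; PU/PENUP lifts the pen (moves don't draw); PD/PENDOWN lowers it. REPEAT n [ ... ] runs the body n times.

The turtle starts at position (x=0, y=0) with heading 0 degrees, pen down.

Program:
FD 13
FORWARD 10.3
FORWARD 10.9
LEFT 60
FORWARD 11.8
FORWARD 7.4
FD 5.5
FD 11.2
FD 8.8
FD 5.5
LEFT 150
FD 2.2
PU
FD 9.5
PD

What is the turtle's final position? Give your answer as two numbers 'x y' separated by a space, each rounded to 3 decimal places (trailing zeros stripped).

Executing turtle program step by step:
Start: pos=(0,0), heading=0, pen down
FD 13: (0,0) -> (13,0) [heading=0, draw]
FD 10.3: (13,0) -> (23.3,0) [heading=0, draw]
FD 10.9: (23.3,0) -> (34.2,0) [heading=0, draw]
LT 60: heading 0 -> 60
FD 11.8: (34.2,0) -> (40.1,10.219) [heading=60, draw]
FD 7.4: (40.1,10.219) -> (43.8,16.628) [heading=60, draw]
FD 5.5: (43.8,16.628) -> (46.55,21.391) [heading=60, draw]
FD 11.2: (46.55,21.391) -> (52.15,31.09) [heading=60, draw]
FD 8.8: (52.15,31.09) -> (56.55,38.711) [heading=60, draw]
FD 5.5: (56.55,38.711) -> (59.3,43.474) [heading=60, draw]
LT 150: heading 60 -> 210
FD 2.2: (59.3,43.474) -> (57.395,42.374) [heading=210, draw]
PU: pen up
FD 9.5: (57.395,42.374) -> (49.168,37.624) [heading=210, move]
PD: pen down
Final: pos=(49.168,37.624), heading=210, 10 segment(s) drawn

Answer: 49.168 37.624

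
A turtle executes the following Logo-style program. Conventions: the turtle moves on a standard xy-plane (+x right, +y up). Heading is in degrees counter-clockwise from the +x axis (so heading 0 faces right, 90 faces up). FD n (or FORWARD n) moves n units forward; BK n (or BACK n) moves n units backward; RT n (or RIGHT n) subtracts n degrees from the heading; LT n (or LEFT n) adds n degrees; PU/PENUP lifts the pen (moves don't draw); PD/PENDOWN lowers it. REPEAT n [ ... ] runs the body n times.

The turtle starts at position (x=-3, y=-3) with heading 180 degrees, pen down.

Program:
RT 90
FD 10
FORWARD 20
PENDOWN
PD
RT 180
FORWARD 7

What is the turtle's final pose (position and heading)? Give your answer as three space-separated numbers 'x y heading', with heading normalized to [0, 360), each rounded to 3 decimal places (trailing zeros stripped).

Answer: -3 20 270

Derivation:
Executing turtle program step by step:
Start: pos=(-3,-3), heading=180, pen down
RT 90: heading 180 -> 90
FD 10: (-3,-3) -> (-3,7) [heading=90, draw]
FD 20: (-3,7) -> (-3,27) [heading=90, draw]
PD: pen down
PD: pen down
RT 180: heading 90 -> 270
FD 7: (-3,27) -> (-3,20) [heading=270, draw]
Final: pos=(-3,20), heading=270, 3 segment(s) drawn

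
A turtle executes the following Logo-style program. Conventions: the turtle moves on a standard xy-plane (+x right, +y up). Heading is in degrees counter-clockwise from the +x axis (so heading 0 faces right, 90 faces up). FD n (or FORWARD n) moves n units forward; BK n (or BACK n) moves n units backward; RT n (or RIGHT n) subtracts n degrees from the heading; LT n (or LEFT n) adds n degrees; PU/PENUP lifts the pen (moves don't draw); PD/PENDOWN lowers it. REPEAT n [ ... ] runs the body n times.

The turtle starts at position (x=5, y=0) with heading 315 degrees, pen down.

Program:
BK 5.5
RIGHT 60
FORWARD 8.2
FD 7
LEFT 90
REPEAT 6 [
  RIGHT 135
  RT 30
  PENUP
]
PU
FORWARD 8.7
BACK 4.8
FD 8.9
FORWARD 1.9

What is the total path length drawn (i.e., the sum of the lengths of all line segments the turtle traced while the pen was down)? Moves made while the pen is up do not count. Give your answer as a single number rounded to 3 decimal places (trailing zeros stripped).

Executing turtle program step by step:
Start: pos=(5,0), heading=315, pen down
BK 5.5: (5,0) -> (1.111,3.889) [heading=315, draw]
RT 60: heading 315 -> 255
FD 8.2: (1.111,3.889) -> (-1.011,-4.032) [heading=255, draw]
FD 7: (-1.011,-4.032) -> (-2.823,-10.793) [heading=255, draw]
LT 90: heading 255 -> 345
REPEAT 6 [
  -- iteration 1/6 --
  RT 135: heading 345 -> 210
  RT 30: heading 210 -> 180
  PU: pen up
  -- iteration 2/6 --
  RT 135: heading 180 -> 45
  RT 30: heading 45 -> 15
  PU: pen up
  -- iteration 3/6 --
  RT 135: heading 15 -> 240
  RT 30: heading 240 -> 210
  PU: pen up
  -- iteration 4/6 --
  RT 135: heading 210 -> 75
  RT 30: heading 75 -> 45
  PU: pen up
  -- iteration 5/6 --
  RT 135: heading 45 -> 270
  RT 30: heading 270 -> 240
  PU: pen up
  -- iteration 6/6 --
  RT 135: heading 240 -> 105
  RT 30: heading 105 -> 75
  PU: pen up
]
PU: pen up
FD 8.7: (-2.823,-10.793) -> (-0.571,-2.389) [heading=75, move]
BK 4.8: (-0.571,-2.389) -> (-1.814,-7.026) [heading=75, move]
FD 8.9: (-1.814,-7.026) -> (0.49,1.571) [heading=75, move]
FD 1.9: (0.49,1.571) -> (0.982,3.406) [heading=75, move]
Final: pos=(0.982,3.406), heading=75, 3 segment(s) drawn

Segment lengths:
  seg 1: (5,0) -> (1.111,3.889), length = 5.5
  seg 2: (1.111,3.889) -> (-1.011,-4.032), length = 8.2
  seg 3: (-1.011,-4.032) -> (-2.823,-10.793), length = 7
Total = 20.7

Answer: 20.7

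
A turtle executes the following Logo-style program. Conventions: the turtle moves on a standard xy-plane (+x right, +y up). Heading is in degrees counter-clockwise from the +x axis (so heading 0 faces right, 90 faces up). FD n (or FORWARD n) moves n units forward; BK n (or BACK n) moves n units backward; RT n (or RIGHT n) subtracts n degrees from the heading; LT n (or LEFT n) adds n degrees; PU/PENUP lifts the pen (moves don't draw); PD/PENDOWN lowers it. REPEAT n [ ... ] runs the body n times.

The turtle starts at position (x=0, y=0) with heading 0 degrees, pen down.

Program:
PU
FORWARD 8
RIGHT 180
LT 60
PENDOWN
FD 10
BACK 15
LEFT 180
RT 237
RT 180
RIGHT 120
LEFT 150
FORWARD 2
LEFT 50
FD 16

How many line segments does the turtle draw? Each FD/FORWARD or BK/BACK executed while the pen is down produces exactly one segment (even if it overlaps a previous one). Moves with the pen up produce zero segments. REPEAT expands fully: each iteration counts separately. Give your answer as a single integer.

Executing turtle program step by step:
Start: pos=(0,0), heading=0, pen down
PU: pen up
FD 8: (0,0) -> (8,0) [heading=0, move]
RT 180: heading 0 -> 180
LT 60: heading 180 -> 240
PD: pen down
FD 10: (8,0) -> (3,-8.66) [heading=240, draw]
BK 15: (3,-8.66) -> (10.5,4.33) [heading=240, draw]
LT 180: heading 240 -> 60
RT 237: heading 60 -> 183
RT 180: heading 183 -> 3
RT 120: heading 3 -> 243
LT 150: heading 243 -> 33
FD 2: (10.5,4.33) -> (12.177,5.419) [heading=33, draw]
LT 50: heading 33 -> 83
FD 16: (12.177,5.419) -> (14.127,21.3) [heading=83, draw]
Final: pos=(14.127,21.3), heading=83, 4 segment(s) drawn
Segments drawn: 4

Answer: 4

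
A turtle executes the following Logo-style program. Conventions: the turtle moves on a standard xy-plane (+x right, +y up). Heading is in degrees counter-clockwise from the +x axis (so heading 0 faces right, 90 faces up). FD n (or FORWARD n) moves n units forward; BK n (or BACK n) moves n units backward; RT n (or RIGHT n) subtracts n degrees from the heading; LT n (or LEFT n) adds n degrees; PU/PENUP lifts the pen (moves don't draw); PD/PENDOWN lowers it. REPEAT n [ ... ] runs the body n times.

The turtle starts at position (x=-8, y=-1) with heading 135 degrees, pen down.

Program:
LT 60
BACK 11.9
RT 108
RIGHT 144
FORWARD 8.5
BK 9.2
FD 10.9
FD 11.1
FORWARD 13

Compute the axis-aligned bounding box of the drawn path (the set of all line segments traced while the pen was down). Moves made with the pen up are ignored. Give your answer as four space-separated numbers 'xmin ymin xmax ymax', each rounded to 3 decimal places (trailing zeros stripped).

Answer: -8 -26.686 22.176 2.667

Derivation:
Executing turtle program step by step:
Start: pos=(-8,-1), heading=135, pen down
LT 60: heading 135 -> 195
BK 11.9: (-8,-1) -> (3.495,2.08) [heading=195, draw]
RT 108: heading 195 -> 87
RT 144: heading 87 -> 303
FD 8.5: (3.495,2.08) -> (8.124,-5.049) [heading=303, draw]
BK 9.2: (8.124,-5.049) -> (3.113,2.667) [heading=303, draw]
FD 10.9: (3.113,2.667) -> (9.05,-6.474) [heading=303, draw]
FD 11.1: (9.05,-6.474) -> (15.095,-15.784) [heading=303, draw]
FD 13: (15.095,-15.784) -> (22.176,-26.686) [heading=303, draw]
Final: pos=(22.176,-26.686), heading=303, 6 segment(s) drawn

Segment endpoints: x in {-8, 3.113, 3.495, 8.124, 9.05, 15.095, 22.176}, y in {-26.686, -15.784, -6.474, -5.049, -1, 2.08, 2.667}
xmin=-8, ymin=-26.686, xmax=22.176, ymax=2.667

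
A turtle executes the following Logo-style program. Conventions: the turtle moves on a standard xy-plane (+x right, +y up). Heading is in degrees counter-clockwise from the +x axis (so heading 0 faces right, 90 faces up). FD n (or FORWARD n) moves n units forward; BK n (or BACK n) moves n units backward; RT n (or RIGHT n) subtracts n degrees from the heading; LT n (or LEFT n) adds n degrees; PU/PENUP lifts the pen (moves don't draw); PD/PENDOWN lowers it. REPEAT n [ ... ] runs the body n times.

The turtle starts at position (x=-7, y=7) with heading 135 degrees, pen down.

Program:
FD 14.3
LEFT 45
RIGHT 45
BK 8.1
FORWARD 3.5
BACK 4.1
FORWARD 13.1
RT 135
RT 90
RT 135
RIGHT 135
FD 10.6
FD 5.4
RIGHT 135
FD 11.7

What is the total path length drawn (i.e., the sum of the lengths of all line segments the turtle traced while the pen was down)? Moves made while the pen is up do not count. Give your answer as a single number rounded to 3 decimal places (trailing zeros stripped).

Answer: 70.8

Derivation:
Executing turtle program step by step:
Start: pos=(-7,7), heading=135, pen down
FD 14.3: (-7,7) -> (-17.112,17.112) [heading=135, draw]
LT 45: heading 135 -> 180
RT 45: heading 180 -> 135
BK 8.1: (-17.112,17.112) -> (-11.384,11.384) [heading=135, draw]
FD 3.5: (-11.384,11.384) -> (-13.859,13.859) [heading=135, draw]
BK 4.1: (-13.859,13.859) -> (-10.96,10.96) [heading=135, draw]
FD 13.1: (-10.96,10.96) -> (-20.223,20.223) [heading=135, draw]
RT 135: heading 135 -> 0
RT 90: heading 0 -> 270
RT 135: heading 270 -> 135
RT 135: heading 135 -> 0
FD 10.6: (-20.223,20.223) -> (-9.623,20.223) [heading=0, draw]
FD 5.4: (-9.623,20.223) -> (-4.223,20.223) [heading=0, draw]
RT 135: heading 0 -> 225
FD 11.7: (-4.223,20.223) -> (-12.496,11.95) [heading=225, draw]
Final: pos=(-12.496,11.95), heading=225, 8 segment(s) drawn

Segment lengths:
  seg 1: (-7,7) -> (-17.112,17.112), length = 14.3
  seg 2: (-17.112,17.112) -> (-11.384,11.384), length = 8.1
  seg 3: (-11.384,11.384) -> (-13.859,13.859), length = 3.5
  seg 4: (-13.859,13.859) -> (-10.96,10.96), length = 4.1
  seg 5: (-10.96,10.96) -> (-20.223,20.223), length = 13.1
  seg 6: (-20.223,20.223) -> (-9.623,20.223), length = 10.6
  seg 7: (-9.623,20.223) -> (-4.223,20.223), length = 5.4
  seg 8: (-4.223,20.223) -> (-12.496,11.95), length = 11.7
Total = 70.8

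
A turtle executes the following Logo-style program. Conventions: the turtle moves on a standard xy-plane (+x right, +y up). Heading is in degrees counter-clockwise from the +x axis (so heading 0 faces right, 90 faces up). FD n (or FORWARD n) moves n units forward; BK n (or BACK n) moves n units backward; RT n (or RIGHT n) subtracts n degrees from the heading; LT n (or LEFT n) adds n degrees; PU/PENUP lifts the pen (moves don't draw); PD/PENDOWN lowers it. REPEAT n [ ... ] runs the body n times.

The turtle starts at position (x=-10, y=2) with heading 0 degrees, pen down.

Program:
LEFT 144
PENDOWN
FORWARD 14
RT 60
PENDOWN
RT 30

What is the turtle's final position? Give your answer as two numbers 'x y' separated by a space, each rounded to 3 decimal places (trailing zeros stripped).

Executing turtle program step by step:
Start: pos=(-10,2), heading=0, pen down
LT 144: heading 0 -> 144
PD: pen down
FD 14: (-10,2) -> (-21.326,10.229) [heading=144, draw]
RT 60: heading 144 -> 84
PD: pen down
RT 30: heading 84 -> 54
Final: pos=(-21.326,10.229), heading=54, 1 segment(s) drawn

Answer: -21.326 10.229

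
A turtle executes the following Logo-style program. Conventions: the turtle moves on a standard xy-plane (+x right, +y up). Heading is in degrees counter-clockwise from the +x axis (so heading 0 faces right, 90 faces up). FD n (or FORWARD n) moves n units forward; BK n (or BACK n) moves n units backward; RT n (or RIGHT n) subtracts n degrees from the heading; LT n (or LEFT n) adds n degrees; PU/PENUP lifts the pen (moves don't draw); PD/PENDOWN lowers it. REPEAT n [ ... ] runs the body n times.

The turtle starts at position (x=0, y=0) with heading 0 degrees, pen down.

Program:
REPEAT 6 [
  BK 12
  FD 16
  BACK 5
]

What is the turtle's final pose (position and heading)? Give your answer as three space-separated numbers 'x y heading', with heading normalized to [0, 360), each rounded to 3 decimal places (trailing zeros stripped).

Answer: -6 0 0

Derivation:
Executing turtle program step by step:
Start: pos=(0,0), heading=0, pen down
REPEAT 6 [
  -- iteration 1/6 --
  BK 12: (0,0) -> (-12,0) [heading=0, draw]
  FD 16: (-12,0) -> (4,0) [heading=0, draw]
  BK 5: (4,0) -> (-1,0) [heading=0, draw]
  -- iteration 2/6 --
  BK 12: (-1,0) -> (-13,0) [heading=0, draw]
  FD 16: (-13,0) -> (3,0) [heading=0, draw]
  BK 5: (3,0) -> (-2,0) [heading=0, draw]
  -- iteration 3/6 --
  BK 12: (-2,0) -> (-14,0) [heading=0, draw]
  FD 16: (-14,0) -> (2,0) [heading=0, draw]
  BK 5: (2,0) -> (-3,0) [heading=0, draw]
  -- iteration 4/6 --
  BK 12: (-3,0) -> (-15,0) [heading=0, draw]
  FD 16: (-15,0) -> (1,0) [heading=0, draw]
  BK 5: (1,0) -> (-4,0) [heading=0, draw]
  -- iteration 5/6 --
  BK 12: (-4,0) -> (-16,0) [heading=0, draw]
  FD 16: (-16,0) -> (0,0) [heading=0, draw]
  BK 5: (0,0) -> (-5,0) [heading=0, draw]
  -- iteration 6/6 --
  BK 12: (-5,0) -> (-17,0) [heading=0, draw]
  FD 16: (-17,0) -> (-1,0) [heading=0, draw]
  BK 5: (-1,0) -> (-6,0) [heading=0, draw]
]
Final: pos=(-6,0), heading=0, 18 segment(s) drawn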